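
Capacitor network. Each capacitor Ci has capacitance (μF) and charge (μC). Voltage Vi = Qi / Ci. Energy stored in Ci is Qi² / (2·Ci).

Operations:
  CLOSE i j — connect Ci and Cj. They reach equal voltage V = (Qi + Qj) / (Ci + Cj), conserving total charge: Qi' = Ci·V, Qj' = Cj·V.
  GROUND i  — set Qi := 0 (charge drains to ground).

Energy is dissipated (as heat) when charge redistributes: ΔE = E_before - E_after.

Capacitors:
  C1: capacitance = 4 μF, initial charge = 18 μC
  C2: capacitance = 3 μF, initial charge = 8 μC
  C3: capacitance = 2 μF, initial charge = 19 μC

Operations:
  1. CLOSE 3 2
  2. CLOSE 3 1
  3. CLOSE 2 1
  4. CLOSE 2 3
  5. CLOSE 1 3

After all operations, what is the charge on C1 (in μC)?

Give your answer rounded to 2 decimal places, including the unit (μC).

Initial: C1(4μF, Q=18μC, V=4.50V), C2(3μF, Q=8μC, V=2.67V), C3(2μF, Q=19μC, V=9.50V)
Op 1: CLOSE 3-2: Q_total=27.00, C_total=5.00, V=5.40; Q3=10.80, Q2=16.20; dissipated=28.017
Op 2: CLOSE 3-1: Q_total=28.80, C_total=6.00, V=4.80; Q3=9.60, Q1=19.20; dissipated=0.540
Op 3: CLOSE 2-1: Q_total=35.40, C_total=7.00, V=5.06; Q2=15.17, Q1=20.23; dissipated=0.309
Op 4: CLOSE 2-3: Q_total=24.77, C_total=5.00, V=4.95; Q2=14.86, Q3=9.91; dissipated=0.040
Op 5: CLOSE 1-3: Q_total=30.14, C_total=6.00, V=5.02; Q1=20.09, Q3=10.05; dissipated=0.007
Final charges: Q1=20.09, Q2=14.86, Q3=10.05

Answer: 20.09 μC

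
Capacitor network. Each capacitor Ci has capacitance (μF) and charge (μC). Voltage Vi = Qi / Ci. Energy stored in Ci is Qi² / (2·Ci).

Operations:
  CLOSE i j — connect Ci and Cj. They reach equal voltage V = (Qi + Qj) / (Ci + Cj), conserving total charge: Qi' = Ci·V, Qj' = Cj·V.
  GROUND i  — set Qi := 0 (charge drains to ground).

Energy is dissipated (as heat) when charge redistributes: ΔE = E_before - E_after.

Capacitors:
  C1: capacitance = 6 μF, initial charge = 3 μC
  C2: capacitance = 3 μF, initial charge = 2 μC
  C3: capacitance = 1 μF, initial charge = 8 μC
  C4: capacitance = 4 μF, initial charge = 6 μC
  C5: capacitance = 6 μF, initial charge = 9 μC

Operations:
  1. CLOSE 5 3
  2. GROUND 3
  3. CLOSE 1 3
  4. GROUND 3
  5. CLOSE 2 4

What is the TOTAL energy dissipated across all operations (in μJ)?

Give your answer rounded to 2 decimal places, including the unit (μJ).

Initial: C1(6μF, Q=3μC, V=0.50V), C2(3μF, Q=2μC, V=0.67V), C3(1μF, Q=8μC, V=8.00V), C4(4μF, Q=6μC, V=1.50V), C5(6μF, Q=9μC, V=1.50V)
Op 1: CLOSE 5-3: Q_total=17.00, C_total=7.00, V=2.43; Q5=14.57, Q3=2.43; dissipated=18.107
Op 2: GROUND 3: Q3=0; energy lost=2.949
Op 3: CLOSE 1-3: Q_total=3.00, C_total=7.00, V=0.43; Q1=2.57, Q3=0.43; dissipated=0.107
Op 4: GROUND 3: Q3=0; energy lost=0.092
Op 5: CLOSE 2-4: Q_total=8.00, C_total=7.00, V=1.14; Q2=3.43, Q4=4.57; dissipated=0.595
Total dissipated: 21.850 μJ

Answer: 21.85 μJ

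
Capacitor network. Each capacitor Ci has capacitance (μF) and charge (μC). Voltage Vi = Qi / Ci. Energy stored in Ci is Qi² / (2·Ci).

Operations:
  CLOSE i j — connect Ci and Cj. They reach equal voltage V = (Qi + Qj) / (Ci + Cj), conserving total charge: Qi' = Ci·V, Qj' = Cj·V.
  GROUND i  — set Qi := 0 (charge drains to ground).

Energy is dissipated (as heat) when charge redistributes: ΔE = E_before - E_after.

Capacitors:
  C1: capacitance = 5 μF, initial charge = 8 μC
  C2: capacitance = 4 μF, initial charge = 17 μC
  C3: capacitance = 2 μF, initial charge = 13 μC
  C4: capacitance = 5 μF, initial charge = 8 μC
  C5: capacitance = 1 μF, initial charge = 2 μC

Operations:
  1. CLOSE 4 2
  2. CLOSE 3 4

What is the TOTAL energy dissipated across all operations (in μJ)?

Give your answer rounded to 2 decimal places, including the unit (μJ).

Initial: C1(5μF, Q=8μC, V=1.60V), C2(4μF, Q=17μC, V=4.25V), C3(2μF, Q=13μC, V=6.50V), C4(5μF, Q=8μC, V=1.60V), C5(1μF, Q=2μC, V=2.00V)
Op 1: CLOSE 4-2: Q_total=25.00, C_total=9.00, V=2.78; Q4=13.89, Q2=11.11; dissipated=7.803
Op 2: CLOSE 3-4: Q_total=26.89, C_total=7.00, V=3.84; Q3=7.68, Q4=19.21; dissipated=9.896
Total dissipated: 17.699 μJ

Answer: 17.70 μJ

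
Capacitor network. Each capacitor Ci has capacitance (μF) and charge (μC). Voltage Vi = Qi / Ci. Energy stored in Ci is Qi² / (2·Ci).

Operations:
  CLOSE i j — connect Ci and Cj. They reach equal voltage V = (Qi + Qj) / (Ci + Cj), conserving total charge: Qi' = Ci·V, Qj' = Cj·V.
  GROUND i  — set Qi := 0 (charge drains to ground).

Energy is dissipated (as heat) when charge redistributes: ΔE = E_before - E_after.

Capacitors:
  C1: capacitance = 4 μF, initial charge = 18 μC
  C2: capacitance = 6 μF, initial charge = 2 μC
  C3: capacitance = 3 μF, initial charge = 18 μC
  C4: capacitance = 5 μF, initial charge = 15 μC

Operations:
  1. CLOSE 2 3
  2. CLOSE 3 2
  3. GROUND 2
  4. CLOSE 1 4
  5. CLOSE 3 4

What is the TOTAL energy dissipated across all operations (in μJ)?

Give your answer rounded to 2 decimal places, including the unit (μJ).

Answer: 51.38 μJ

Derivation:
Initial: C1(4μF, Q=18μC, V=4.50V), C2(6μF, Q=2μC, V=0.33V), C3(3μF, Q=18μC, V=6.00V), C4(5μF, Q=15μC, V=3.00V)
Op 1: CLOSE 2-3: Q_total=20.00, C_total=9.00, V=2.22; Q2=13.33, Q3=6.67; dissipated=32.111
Op 2: CLOSE 3-2: Q_total=20.00, C_total=9.00, V=2.22; Q3=6.67, Q2=13.33; dissipated=0.000
Op 3: GROUND 2: Q2=0; energy lost=14.815
Op 4: CLOSE 1-4: Q_total=33.00, C_total=9.00, V=3.67; Q1=14.67, Q4=18.33; dissipated=2.500
Op 5: CLOSE 3-4: Q_total=25.00, C_total=8.00, V=3.12; Q3=9.38, Q4=15.62; dissipated=1.956
Total dissipated: 51.382 μJ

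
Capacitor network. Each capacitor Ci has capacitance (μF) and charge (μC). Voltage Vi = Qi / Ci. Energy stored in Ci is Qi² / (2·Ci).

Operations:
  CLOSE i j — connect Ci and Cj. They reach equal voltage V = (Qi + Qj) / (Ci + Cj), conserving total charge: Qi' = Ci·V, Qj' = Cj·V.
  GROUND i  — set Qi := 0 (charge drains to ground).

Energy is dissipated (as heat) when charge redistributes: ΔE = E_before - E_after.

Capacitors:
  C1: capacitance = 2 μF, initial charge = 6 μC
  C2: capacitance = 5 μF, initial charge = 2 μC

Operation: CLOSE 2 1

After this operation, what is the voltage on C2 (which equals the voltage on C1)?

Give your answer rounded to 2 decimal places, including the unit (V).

Initial: C1(2μF, Q=6μC, V=3.00V), C2(5μF, Q=2μC, V=0.40V)
Op 1: CLOSE 2-1: Q_total=8.00, C_total=7.00, V=1.14; Q2=5.71, Q1=2.29; dissipated=4.829

Answer: 1.14 V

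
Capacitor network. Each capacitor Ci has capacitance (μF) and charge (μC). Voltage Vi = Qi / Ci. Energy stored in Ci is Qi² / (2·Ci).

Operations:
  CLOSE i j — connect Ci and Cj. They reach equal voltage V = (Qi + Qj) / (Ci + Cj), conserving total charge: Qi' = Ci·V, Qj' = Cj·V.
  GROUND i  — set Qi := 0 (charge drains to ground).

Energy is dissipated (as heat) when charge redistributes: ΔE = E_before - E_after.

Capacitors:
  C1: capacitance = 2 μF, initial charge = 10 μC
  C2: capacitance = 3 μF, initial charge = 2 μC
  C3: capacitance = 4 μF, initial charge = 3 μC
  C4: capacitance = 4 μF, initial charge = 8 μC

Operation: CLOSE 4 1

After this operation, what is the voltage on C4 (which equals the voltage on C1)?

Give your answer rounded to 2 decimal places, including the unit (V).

Initial: C1(2μF, Q=10μC, V=5.00V), C2(3μF, Q=2μC, V=0.67V), C3(4μF, Q=3μC, V=0.75V), C4(4μF, Q=8μC, V=2.00V)
Op 1: CLOSE 4-1: Q_total=18.00, C_total=6.00, V=3.00; Q4=12.00, Q1=6.00; dissipated=6.000

Answer: 3.00 V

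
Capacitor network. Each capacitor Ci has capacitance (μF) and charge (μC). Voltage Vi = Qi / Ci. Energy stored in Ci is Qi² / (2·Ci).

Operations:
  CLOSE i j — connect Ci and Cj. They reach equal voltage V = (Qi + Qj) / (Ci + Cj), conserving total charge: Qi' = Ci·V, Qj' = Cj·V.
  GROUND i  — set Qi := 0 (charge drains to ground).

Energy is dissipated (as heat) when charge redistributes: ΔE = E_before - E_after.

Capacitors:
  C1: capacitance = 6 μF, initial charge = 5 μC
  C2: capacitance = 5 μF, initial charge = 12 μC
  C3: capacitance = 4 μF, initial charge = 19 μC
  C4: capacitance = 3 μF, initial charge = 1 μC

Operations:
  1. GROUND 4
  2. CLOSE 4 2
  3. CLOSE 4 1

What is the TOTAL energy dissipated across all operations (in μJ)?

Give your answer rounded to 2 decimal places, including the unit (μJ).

Initial: C1(6μF, Q=5μC, V=0.83V), C2(5μF, Q=12μC, V=2.40V), C3(4μF, Q=19μC, V=4.75V), C4(3μF, Q=1μC, V=0.33V)
Op 1: GROUND 4: Q4=0; energy lost=0.167
Op 2: CLOSE 4-2: Q_total=12.00, C_total=8.00, V=1.50; Q4=4.50, Q2=7.50; dissipated=5.400
Op 3: CLOSE 4-1: Q_total=9.50, C_total=9.00, V=1.06; Q4=3.17, Q1=6.33; dissipated=0.444
Total dissipated: 6.011 μJ

Answer: 6.01 μJ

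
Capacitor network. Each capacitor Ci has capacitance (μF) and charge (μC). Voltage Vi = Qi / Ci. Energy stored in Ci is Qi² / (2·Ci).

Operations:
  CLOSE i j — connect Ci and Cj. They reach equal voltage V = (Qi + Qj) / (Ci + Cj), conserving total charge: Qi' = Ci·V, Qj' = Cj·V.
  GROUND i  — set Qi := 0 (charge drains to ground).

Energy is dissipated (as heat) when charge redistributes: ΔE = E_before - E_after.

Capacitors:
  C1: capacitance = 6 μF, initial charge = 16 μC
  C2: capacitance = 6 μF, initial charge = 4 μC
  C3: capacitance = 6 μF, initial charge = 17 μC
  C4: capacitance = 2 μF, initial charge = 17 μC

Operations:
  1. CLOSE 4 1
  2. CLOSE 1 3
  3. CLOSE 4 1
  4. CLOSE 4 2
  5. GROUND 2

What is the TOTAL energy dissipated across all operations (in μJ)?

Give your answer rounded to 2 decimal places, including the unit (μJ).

Initial: C1(6μF, Q=16μC, V=2.67V), C2(6μF, Q=4μC, V=0.67V), C3(6μF, Q=17μC, V=2.83V), C4(2μF, Q=17μC, V=8.50V)
Op 1: CLOSE 4-1: Q_total=33.00, C_total=8.00, V=4.12; Q4=8.25, Q1=24.75; dissipated=25.521
Op 2: CLOSE 1-3: Q_total=41.75, C_total=12.00, V=3.48; Q1=20.88, Q3=20.88; dissipated=2.503
Op 3: CLOSE 4-1: Q_total=29.12, C_total=8.00, V=3.64; Q4=7.28, Q1=21.84; dissipated=0.313
Op 4: CLOSE 4-2: Q_total=11.28, C_total=8.00, V=1.41; Q4=2.82, Q2=8.46; dissipated=6.633
Op 5: GROUND 2: Q2=0; energy lost=5.966
Total dissipated: 40.935 μJ

Answer: 40.94 μJ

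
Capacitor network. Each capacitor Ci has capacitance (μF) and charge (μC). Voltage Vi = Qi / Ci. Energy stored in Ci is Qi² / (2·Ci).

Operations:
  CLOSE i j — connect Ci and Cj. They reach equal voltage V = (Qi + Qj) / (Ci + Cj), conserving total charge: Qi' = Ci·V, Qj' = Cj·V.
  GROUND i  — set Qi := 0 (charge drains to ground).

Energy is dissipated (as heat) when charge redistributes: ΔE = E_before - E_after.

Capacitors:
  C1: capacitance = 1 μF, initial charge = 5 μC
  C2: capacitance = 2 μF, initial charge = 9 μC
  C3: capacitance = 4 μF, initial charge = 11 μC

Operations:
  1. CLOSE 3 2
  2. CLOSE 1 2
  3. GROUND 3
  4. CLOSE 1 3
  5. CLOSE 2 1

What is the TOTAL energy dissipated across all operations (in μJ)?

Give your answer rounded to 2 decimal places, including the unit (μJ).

Answer: 34.47 μJ

Derivation:
Initial: C1(1μF, Q=5μC, V=5.00V), C2(2μF, Q=9μC, V=4.50V), C3(4μF, Q=11μC, V=2.75V)
Op 1: CLOSE 3-2: Q_total=20.00, C_total=6.00, V=3.33; Q3=13.33, Q2=6.67; dissipated=2.042
Op 2: CLOSE 1-2: Q_total=11.67, C_total=3.00, V=3.89; Q1=3.89, Q2=7.78; dissipated=0.926
Op 3: GROUND 3: Q3=0; energy lost=22.222
Op 4: CLOSE 1-3: Q_total=3.89, C_total=5.00, V=0.78; Q1=0.78, Q3=3.11; dissipated=6.049
Op 5: CLOSE 2-1: Q_total=8.56, C_total=3.00, V=2.85; Q2=5.70, Q1=2.85; dissipated=3.226
Total dissipated: 34.466 μJ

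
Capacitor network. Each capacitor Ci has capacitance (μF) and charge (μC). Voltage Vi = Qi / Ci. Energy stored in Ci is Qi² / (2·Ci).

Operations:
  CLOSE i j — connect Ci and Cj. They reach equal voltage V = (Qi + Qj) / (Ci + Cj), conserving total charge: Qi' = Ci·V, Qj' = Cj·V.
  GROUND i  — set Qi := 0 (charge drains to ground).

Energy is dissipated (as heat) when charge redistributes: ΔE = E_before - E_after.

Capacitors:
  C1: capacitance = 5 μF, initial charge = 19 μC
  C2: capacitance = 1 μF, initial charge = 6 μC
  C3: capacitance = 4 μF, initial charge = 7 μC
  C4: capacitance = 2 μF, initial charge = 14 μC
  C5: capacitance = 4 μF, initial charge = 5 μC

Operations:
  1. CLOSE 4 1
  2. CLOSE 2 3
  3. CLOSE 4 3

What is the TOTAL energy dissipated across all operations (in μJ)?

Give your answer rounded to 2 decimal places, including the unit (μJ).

Answer: 17.52 μJ

Derivation:
Initial: C1(5μF, Q=19μC, V=3.80V), C2(1μF, Q=6μC, V=6.00V), C3(4μF, Q=7μC, V=1.75V), C4(2μF, Q=14μC, V=7.00V), C5(4μF, Q=5μC, V=1.25V)
Op 1: CLOSE 4-1: Q_total=33.00, C_total=7.00, V=4.71; Q4=9.43, Q1=23.57; dissipated=7.314
Op 2: CLOSE 2-3: Q_total=13.00, C_total=5.00, V=2.60; Q2=2.60, Q3=10.40; dissipated=7.225
Op 3: CLOSE 4-3: Q_total=19.83, C_total=6.00, V=3.30; Q4=6.61, Q3=13.22; dissipated=2.980
Total dissipated: 17.519 μJ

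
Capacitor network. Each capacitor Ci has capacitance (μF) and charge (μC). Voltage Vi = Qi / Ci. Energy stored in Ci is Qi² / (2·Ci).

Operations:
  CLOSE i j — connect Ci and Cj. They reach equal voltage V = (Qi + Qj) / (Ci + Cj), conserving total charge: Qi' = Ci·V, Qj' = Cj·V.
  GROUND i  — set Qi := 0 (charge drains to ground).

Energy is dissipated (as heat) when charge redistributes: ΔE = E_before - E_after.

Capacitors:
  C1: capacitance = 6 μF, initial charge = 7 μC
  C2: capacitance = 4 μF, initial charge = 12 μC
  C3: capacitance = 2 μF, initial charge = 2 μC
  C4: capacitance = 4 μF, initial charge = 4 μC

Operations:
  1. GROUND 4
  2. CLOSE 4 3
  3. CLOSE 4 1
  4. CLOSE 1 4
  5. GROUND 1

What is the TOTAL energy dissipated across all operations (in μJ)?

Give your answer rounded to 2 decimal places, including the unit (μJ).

Initial: C1(6μF, Q=7μC, V=1.17V), C2(4μF, Q=12μC, V=3.00V), C3(2μF, Q=2μC, V=1.00V), C4(4μF, Q=4μC, V=1.00V)
Op 1: GROUND 4: Q4=0; energy lost=2.000
Op 2: CLOSE 4-3: Q_total=2.00, C_total=6.00, V=0.33; Q4=1.33, Q3=0.67; dissipated=0.667
Op 3: CLOSE 4-1: Q_total=8.33, C_total=10.00, V=0.83; Q4=3.33, Q1=5.00; dissipated=0.833
Op 4: CLOSE 1-4: Q_total=8.33, C_total=10.00, V=0.83; Q1=5.00, Q4=3.33; dissipated=0.000
Op 5: GROUND 1: Q1=0; energy lost=2.083
Total dissipated: 5.583 μJ

Answer: 5.58 μJ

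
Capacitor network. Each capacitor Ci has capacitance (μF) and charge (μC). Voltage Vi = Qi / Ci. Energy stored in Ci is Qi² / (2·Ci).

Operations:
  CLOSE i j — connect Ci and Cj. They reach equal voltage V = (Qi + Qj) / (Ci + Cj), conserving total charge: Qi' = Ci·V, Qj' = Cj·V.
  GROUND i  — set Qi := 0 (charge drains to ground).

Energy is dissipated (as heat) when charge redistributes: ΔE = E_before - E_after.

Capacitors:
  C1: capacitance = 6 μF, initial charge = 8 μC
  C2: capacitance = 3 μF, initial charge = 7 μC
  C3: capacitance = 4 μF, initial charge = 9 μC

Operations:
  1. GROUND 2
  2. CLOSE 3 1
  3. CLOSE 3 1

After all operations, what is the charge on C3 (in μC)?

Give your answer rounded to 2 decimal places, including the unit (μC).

Initial: C1(6μF, Q=8μC, V=1.33V), C2(3μF, Q=7μC, V=2.33V), C3(4μF, Q=9μC, V=2.25V)
Op 1: GROUND 2: Q2=0; energy lost=8.167
Op 2: CLOSE 3-1: Q_total=17.00, C_total=10.00, V=1.70; Q3=6.80, Q1=10.20; dissipated=1.008
Op 3: CLOSE 3-1: Q_total=17.00, C_total=10.00, V=1.70; Q3=6.80, Q1=10.20; dissipated=0.000
Final charges: Q1=10.20, Q2=0.00, Q3=6.80

Answer: 6.80 μC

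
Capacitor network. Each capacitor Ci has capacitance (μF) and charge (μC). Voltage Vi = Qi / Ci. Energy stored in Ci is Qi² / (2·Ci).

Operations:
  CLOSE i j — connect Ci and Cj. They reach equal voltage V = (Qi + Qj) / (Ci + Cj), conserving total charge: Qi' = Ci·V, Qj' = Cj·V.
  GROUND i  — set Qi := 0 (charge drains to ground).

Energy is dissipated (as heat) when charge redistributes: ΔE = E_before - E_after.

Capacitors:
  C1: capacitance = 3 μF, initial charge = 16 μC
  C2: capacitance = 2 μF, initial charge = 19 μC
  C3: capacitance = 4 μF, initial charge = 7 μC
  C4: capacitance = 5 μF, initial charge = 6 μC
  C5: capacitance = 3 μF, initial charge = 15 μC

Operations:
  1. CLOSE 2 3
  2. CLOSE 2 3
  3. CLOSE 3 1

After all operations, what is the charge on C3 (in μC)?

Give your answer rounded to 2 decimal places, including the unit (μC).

Answer: 19.05 μC

Derivation:
Initial: C1(3μF, Q=16μC, V=5.33V), C2(2μF, Q=19μC, V=9.50V), C3(4μF, Q=7μC, V=1.75V), C4(5μF, Q=6μC, V=1.20V), C5(3μF, Q=15μC, V=5.00V)
Op 1: CLOSE 2-3: Q_total=26.00, C_total=6.00, V=4.33; Q2=8.67, Q3=17.33; dissipated=40.042
Op 2: CLOSE 2-3: Q_total=26.00, C_total=6.00, V=4.33; Q2=8.67, Q3=17.33; dissipated=0.000
Op 3: CLOSE 3-1: Q_total=33.33, C_total=7.00, V=4.76; Q3=19.05, Q1=14.29; dissipated=0.857
Final charges: Q1=14.29, Q2=8.67, Q3=19.05, Q4=6.00, Q5=15.00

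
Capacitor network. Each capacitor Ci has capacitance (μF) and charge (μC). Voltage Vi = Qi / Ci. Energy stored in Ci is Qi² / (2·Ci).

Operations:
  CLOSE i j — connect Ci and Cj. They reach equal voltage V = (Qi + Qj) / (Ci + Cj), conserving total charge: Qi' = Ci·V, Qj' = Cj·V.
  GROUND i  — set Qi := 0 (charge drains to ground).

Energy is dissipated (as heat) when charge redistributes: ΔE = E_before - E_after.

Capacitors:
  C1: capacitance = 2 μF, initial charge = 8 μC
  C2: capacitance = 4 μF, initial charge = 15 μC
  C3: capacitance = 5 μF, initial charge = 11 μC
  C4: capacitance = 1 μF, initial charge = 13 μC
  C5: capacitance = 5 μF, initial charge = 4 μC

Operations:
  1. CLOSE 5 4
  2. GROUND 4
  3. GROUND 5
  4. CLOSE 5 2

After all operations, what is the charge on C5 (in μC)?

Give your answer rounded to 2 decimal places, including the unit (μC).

Answer: 8.33 μC

Derivation:
Initial: C1(2μF, Q=8μC, V=4.00V), C2(4μF, Q=15μC, V=3.75V), C3(5μF, Q=11μC, V=2.20V), C4(1μF, Q=13μC, V=13.00V), C5(5μF, Q=4μC, V=0.80V)
Op 1: CLOSE 5-4: Q_total=17.00, C_total=6.00, V=2.83; Q5=14.17, Q4=2.83; dissipated=62.017
Op 2: GROUND 4: Q4=0; energy lost=4.014
Op 3: GROUND 5: Q5=0; energy lost=20.069
Op 4: CLOSE 5-2: Q_total=15.00, C_total=9.00, V=1.67; Q5=8.33, Q2=6.67; dissipated=15.625
Final charges: Q1=8.00, Q2=6.67, Q3=11.00, Q4=0.00, Q5=8.33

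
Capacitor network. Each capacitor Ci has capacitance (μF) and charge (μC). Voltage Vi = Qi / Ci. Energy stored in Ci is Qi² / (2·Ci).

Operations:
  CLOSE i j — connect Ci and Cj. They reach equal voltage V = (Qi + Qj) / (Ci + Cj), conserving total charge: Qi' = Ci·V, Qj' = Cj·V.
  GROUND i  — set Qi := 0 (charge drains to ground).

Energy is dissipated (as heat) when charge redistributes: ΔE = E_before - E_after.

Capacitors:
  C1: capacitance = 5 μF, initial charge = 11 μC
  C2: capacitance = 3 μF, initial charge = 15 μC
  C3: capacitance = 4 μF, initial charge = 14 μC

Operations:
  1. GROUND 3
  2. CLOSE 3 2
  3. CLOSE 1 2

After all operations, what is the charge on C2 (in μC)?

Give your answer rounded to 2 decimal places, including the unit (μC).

Initial: C1(5μF, Q=11μC, V=2.20V), C2(3μF, Q=15μC, V=5.00V), C3(4μF, Q=14μC, V=3.50V)
Op 1: GROUND 3: Q3=0; energy lost=24.500
Op 2: CLOSE 3-2: Q_total=15.00, C_total=7.00, V=2.14; Q3=8.57, Q2=6.43; dissipated=21.429
Op 3: CLOSE 1-2: Q_total=17.43, C_total=8.00, V=2.18; Q1=10.89, Q2=6.54; dissipated=0.003
Final charges: Q1=10.89, Q2=6.54, Q3=8.57

Answer: 6.54 μC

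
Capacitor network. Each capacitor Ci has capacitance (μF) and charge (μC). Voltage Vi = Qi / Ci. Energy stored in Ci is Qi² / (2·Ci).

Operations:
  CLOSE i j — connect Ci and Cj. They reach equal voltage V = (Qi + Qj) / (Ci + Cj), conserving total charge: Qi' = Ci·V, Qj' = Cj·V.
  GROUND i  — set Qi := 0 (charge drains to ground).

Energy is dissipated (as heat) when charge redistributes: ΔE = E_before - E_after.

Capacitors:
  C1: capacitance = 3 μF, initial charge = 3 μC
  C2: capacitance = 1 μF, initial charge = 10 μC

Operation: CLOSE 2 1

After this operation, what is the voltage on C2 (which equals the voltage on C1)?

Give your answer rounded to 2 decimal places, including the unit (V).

Initial: C1(3μF, Q=3μC, V=1.00V), C2(1μF, Q=10μC, V=10.00V)
Op 1: CLOSE 2-1: Q_total=13.00, C_total=4.00, V=3.25; Q2=3.25, Q1=9.75; dissipated=30.375

Answer: 3.25 V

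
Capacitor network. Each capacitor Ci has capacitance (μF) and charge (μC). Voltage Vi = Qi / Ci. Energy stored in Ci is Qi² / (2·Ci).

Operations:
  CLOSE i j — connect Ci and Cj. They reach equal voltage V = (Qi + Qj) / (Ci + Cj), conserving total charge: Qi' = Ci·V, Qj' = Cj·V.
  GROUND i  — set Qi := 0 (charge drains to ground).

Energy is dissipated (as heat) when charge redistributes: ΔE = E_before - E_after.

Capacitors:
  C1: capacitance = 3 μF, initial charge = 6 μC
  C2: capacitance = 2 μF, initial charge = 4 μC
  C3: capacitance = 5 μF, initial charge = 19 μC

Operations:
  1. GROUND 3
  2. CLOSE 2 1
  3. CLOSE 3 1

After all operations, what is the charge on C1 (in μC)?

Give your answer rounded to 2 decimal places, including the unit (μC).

Answer: 2.25 μC

Derivation:
Initial: C1(3μF, Q=6μC, V=2.00V), C2(2μF, Q=4μC, V=2.00V), C3(5μF, Q=19μC, V=3.80V)
Op 1: GROUND 3: Q3=0; energy lost=36.100
Op 2: CLOSE 2-1: Q_total=10.00, C_total=5.00, V=2.00; Q2=4.00, Q1=6.00; dissipated=0.000
Op 3: CLOSE 3-1: Q_total=6.00, C_total=8.00, V=0.75; Q3=3.75, Q1=2.25; dissipated=3.750
Final charges: Q1=2.25, Q2=4.00, Q3=3.75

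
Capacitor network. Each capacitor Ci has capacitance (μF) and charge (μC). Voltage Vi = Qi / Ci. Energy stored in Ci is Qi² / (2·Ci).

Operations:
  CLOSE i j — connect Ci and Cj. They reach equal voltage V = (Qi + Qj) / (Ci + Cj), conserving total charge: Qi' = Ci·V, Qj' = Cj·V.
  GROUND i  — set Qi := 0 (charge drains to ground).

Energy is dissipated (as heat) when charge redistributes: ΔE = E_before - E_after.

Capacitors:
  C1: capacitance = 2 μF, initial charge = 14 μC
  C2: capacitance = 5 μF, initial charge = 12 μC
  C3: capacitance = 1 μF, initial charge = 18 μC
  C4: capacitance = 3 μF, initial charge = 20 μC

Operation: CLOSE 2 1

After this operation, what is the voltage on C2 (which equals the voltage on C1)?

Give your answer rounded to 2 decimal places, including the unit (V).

Answer: 3.71 V

Derivation:
Initial: C1(2μF, Q=14μC, V=7.00V), C2(5μF, Q=12μC, V=2.40V), C3(1μF, Q=18μC, V=18.00V), C4(3μF, Q=20μC, V=6.67V)
Op 1: CLOSE 2-1: Q_total=26.00, C_total=7.00, V=3.71; Q2=18.57, Q1=7.43; dissipated=15.114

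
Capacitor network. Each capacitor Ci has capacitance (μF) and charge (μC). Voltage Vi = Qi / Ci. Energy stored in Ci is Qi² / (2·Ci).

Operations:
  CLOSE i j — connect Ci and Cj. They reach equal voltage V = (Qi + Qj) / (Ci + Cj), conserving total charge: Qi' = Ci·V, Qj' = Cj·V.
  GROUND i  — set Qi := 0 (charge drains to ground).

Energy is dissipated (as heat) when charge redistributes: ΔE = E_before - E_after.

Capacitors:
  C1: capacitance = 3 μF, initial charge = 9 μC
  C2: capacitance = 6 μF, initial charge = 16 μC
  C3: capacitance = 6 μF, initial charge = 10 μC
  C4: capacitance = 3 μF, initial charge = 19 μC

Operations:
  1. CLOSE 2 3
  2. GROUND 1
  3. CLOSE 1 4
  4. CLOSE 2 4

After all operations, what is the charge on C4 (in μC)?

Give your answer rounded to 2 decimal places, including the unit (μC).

Initial: C1(3μF, Q=9μC, V=3.00V), C2(6μF, Q=16μC, V=2.67V), C3(6μF, Q=10μC, V=1.67V), C4(3μF, Q=19μC, V=6.33V)
Op 1: CLOSE 2-3: Q_total=26.00, C_total=12.00, V=2.17; Q2=13.00, Q3=13.00; dissipated=1.500
Op 2: GROUND 1: Q1=0; energy lost=13.500
Op 3: CLOSE 1-4: Q_total=19.00, C_total=6.00, V=3.17; Q1=9.50, Q4=9.50; dissipated=30.083
Op 4: CLOSE 2-4: Q_total=22.50, C_total=9.00, V=2.50; Q2=15.00, Q4=7.50; dissipated=1.000
Final charges: Q1=9.50, Q2=15.00, Q3=13.00, Q4=7.50

Answer: 7.50 μC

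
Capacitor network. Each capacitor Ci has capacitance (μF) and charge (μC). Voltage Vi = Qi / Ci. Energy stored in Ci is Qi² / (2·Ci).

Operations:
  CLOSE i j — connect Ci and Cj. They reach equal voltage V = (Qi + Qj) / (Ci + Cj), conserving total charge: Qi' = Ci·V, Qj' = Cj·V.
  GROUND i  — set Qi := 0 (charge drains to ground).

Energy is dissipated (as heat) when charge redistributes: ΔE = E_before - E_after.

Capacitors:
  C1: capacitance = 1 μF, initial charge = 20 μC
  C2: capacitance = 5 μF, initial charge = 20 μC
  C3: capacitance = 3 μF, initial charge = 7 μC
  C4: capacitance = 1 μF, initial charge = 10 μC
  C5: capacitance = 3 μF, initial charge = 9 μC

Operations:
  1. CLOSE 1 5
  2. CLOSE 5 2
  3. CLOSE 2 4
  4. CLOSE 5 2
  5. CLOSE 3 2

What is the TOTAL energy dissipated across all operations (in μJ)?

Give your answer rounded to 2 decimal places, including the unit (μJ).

Initial: C1(1μF, Q=20μC, V=20.00V), C2(5μF, Q=20μC, V=4.00V), C3(3μF, Q=7μC, V=2.33V), C4(1μF, Q=10μC, V=10.00V), C5(3μF, Q=9μC, V=3.00V)
Op 1: CLOSE 1-5: Q_total=29.00, C_total=4.00, V=7.25; Q1=7.25, Q5=21.75; dissipated=108.375
Op 2: CLOSE 5-2: Q_total=41.75, C_total=8.00, V=5.22; Q5=15.66, Q2=26.09; dissipated=9.902
Op 3: CLOSE 2-4: Q_total=36.09, C_total=6.00, V=6.02; Q2=30.08, Q4=6.02; dissipated=9.525
Op 4: CLOSE 5-2: Q_total=45.73, C_total=8.00, V=5.72; Q5=17.15, Q2=28.58; dissipated=0.595
Op 5: CLOSE 3-2: Q_total=35.58, C_total=8.00, V=4.45; Q3=13.34, Q2=22.24; dissipated=10.732
Total dissipated: 139.130 μJ

Answer: 139.13 μJ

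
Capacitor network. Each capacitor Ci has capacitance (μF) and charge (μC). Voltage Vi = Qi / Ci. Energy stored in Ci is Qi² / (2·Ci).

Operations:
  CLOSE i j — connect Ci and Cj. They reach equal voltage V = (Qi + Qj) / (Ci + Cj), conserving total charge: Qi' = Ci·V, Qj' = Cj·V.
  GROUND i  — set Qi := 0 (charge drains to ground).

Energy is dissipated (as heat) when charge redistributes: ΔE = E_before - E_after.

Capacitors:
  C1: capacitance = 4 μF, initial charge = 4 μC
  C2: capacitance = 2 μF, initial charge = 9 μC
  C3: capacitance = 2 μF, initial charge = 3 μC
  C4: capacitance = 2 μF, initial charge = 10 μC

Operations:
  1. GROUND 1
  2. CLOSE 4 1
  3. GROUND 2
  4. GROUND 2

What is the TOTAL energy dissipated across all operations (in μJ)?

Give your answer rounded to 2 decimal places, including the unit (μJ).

Initial: C1(4μF, Q=4μC, V=1.00V), C2(2μF, Q=9μC, V=4.50V), C3(2μF, Q=3μC, V=1.50V), C4(2μF, Q=10μC, V=5.00V)
Op 1: GROUND 1: Q1=0; energy lost=2.000
Op 2: CLOSE 4-1: Q_total=10.00, C_total=6.00, V=1.67; Q4=3.33, Q1=6.67; dissipated=16.667
Op 3: GROUND 2: Q2=0; energy lost=20.250
Op 4: GROUND 2: Q2=0; energy lost=0.000
Total dissipated: 38.917 μJ

Answer: 38.92 μJ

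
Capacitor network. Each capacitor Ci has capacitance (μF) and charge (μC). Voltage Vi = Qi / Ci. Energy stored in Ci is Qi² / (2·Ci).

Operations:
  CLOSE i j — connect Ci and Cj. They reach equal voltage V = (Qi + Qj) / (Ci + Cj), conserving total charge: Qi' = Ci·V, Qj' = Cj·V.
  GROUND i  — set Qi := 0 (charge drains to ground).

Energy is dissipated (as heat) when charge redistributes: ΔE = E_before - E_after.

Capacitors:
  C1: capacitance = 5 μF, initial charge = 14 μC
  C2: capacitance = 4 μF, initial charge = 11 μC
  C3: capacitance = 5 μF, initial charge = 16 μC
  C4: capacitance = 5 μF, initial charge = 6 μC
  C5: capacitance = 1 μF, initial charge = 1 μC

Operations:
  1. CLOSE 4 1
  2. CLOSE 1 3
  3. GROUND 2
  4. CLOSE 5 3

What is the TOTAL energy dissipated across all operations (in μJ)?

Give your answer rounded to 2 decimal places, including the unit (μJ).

Answer: 21.19 μJ

Derivation:
Initial: C1(5μF, Q=14μC, V=2.80V), C2(4μF, Q=11μC, V=2.75V), C3(5μF, Q=16μC, V=3.20V), C4(5μF, Q=6μC, V=1.20V), C5(1μF, Q=1μC, V=1.00V)
Op 1: CLOSE 4-1: Q_total=20.00, C_total=10.00, V=2.00; Q4=10.00, Q1=10.00; dissipated=3.200
Op 2: CLOSE 1-3: Q_total=26.00, C_total=10.00, V=2.60; Q1=13.00, Q3=13.00; dissipated=1.800
Op 3: GROUND 2: Q2=0; energy lost=15.125
Op 4: CLOSE 5-3: Q_total=14.00, C_total=6.00, V=2.33; Q5=2.33, Q3=11.67; dissipated=1.067
Total dissipated: 21.192 μJ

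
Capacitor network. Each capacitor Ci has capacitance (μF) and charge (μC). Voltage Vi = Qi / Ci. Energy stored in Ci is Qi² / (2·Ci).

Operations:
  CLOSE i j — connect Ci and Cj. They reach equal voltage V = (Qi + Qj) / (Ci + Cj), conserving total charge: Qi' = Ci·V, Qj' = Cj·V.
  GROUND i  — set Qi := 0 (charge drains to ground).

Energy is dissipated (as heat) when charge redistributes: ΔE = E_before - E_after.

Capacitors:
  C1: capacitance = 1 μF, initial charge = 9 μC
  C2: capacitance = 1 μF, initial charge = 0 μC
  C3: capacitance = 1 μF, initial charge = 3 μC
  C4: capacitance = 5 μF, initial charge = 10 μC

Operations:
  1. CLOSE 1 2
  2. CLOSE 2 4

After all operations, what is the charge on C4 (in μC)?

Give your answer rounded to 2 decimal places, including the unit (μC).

Answer: 12.08 μC

Derivation:
Initial: C1(1μF, Q=9μC, V=9.00V), C2(1μF, Q=0μC, V=0.00V), C3(1μF, Q=3μC, V=3.00V), C4(5μF, Q=10μC, V=2.00V)
Op 1: CLOSE 1-2: Q_total=9.00, C_total=2.00, V=4.50; Q1=4.50, Q2=4.50; dissipated=20.250
Op 2: CLOSE 2-4: Q_total=14.50, C_total=6.00, V=2.42; Q2=2.42, Q4=12.08; dissipated=2.604
Final charges: Q1=4.50, Q2=2.42, Q3=3.00, Q4=12.08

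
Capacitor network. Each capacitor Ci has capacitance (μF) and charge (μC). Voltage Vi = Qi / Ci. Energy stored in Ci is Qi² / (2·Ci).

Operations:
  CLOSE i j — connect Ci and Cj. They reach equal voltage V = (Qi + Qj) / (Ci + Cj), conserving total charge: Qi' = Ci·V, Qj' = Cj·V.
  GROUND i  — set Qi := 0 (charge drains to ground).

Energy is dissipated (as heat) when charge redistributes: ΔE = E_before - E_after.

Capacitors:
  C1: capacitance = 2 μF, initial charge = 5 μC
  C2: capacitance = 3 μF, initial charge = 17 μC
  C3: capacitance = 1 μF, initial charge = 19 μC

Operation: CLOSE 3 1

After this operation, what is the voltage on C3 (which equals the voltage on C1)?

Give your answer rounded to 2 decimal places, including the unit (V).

Answer: 8.00 V

Derivation:
Initial: C1(2μF, Q=5μC, V=2.50V), C2(3μF, Q=17μC, V=5.67V), C3(1μF, Q=19μC, V=19.00V)
Op 1: CLOSE 3-1: Q_total=24.00, C_total=3.00, V=8.00; Q3=8.00, Q1=16.00; dissipated=90.750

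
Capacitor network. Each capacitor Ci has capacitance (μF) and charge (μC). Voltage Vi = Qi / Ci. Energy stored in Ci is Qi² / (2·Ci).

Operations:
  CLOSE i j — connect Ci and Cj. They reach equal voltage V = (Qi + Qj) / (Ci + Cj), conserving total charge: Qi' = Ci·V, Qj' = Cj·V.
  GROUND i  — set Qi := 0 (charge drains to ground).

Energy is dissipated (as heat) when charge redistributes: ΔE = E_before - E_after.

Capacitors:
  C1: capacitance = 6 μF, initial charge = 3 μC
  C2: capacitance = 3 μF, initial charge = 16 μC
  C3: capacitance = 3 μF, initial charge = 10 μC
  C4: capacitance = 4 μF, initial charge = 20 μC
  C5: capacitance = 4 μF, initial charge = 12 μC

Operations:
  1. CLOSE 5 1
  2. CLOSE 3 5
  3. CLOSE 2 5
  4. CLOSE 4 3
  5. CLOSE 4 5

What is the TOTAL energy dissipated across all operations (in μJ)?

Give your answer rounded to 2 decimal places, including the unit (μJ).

Answer: 24.72 μJ

Derivation:
Initial: C1(6μF, Q=3μC, V=0.50V), C2(3μF, Q=16μC, V=5.33V), C3(3μF, Q=10μC, V=3.33V), C4(4μF, Q=20μC, V=5.00V), C5(4μF, Q=12μC, V=3.00V)
Op 1: CLOSE 5-1: Q_total=15.00, C_total=10.00, V=1.50; Q5=6.00, Q1=9.00; dissipated=7.500
Op 2: CLOSE 3-5: Q_total=16.00, C_total=7.00, V=2.29; Q3=6.86, Q5=9.14; dissipated=2.881
Op 3: CLOSE 2-5: Q_total=25.14, C_total=7.00, V=3.59; Q2=10.78, Q5=14.37; dissipated=7.961
Op 4: CLOSE 4-3: Q_total=26.86, C_total=7.00, V=3.84; Q4=15.35, Q3=11.51; dissipated=6.315
Op 5: CLOSE 4-5: Q_total=29.71, C_total=8.00, V=3.71; Q4=14.86, Q5=14.86; dissipated=0.060
Total dissipated: 24.717 μJ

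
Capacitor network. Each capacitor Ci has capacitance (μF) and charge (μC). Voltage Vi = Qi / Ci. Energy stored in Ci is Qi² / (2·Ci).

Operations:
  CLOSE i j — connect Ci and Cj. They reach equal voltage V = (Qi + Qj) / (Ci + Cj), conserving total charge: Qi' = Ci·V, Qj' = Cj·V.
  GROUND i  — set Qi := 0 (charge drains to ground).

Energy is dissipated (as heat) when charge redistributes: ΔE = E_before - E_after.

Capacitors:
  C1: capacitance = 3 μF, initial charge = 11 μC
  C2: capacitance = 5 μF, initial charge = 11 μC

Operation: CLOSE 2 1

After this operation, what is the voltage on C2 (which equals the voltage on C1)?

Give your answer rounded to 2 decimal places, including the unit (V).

Initial: C1(3μF, Q=11μC, V=3.67V), C2(5μF, Q=11μC, V=2.20V)
Op 1: CLOSE 2-1: Q_total=22.00, C_total=8.00, V=2.75; Q2=13.75, Q1=8.25; dissipated=2.017

Answer: 2.75 V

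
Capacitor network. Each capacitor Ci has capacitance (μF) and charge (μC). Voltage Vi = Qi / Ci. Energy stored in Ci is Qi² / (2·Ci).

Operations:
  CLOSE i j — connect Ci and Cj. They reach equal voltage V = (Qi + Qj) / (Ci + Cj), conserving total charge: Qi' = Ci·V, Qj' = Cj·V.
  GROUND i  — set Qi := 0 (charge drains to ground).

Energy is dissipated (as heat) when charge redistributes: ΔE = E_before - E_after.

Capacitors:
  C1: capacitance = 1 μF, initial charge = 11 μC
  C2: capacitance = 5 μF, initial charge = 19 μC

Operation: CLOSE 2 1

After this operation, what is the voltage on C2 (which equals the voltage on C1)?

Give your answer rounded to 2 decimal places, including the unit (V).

Initial: C1(1μF, Q=11μC, V=11.00V), C2(5μF, Q=19μC, V=3.80V)
Op 1: CLOSE 2-1: Q_total=30.00, C_total=6.00, V=5.00; Q2=25.00, Q1=5.00; dissipated=21.600

Answer: 5.00 V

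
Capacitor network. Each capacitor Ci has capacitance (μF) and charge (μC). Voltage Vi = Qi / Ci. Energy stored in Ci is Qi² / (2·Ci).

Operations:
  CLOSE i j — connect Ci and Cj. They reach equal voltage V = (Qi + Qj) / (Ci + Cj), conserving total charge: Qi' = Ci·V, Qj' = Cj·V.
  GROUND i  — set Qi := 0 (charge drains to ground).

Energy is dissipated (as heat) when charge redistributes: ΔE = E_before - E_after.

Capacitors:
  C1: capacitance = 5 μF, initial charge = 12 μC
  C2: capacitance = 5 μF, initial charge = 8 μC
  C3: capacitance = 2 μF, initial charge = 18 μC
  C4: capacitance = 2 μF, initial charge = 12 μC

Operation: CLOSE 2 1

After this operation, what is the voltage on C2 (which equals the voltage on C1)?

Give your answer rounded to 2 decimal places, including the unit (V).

Initial: C1(5μF, Q=12μC, V=2.40V), C2(5μF, Q=8μC, V=1.60V), C3(2μF, Q=18μC, V=9.00V), C4(2μF, Q=12μC, V=6.00V)
Op 1: CLOSE 2-1: Q_total=20.00, C_total=10.00, V=2.00; Q2=10.00, Q1=10.00; dissipated=0.800

Answer: 2.00 V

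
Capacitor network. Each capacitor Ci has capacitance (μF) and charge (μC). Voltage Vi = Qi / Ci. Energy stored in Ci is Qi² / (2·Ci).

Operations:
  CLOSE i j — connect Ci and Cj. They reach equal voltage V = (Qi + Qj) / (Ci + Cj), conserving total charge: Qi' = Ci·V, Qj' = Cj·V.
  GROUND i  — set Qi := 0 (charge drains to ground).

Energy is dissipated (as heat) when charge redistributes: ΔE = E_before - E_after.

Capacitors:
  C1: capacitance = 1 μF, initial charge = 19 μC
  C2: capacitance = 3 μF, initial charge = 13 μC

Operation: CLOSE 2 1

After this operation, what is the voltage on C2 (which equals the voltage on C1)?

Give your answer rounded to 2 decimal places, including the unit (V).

Answer: 8.00 V

Derivation:
Initial: C1(1μF, Q=19μC, V=19.00V), C2(3μF, Q=13μC, V=4.33V)
Op 1: CLOSE 2-1: Q_total=32.00, C_total=4.00, V=8.00; Q2=24.00, Q1=8.00; dissipated=80.667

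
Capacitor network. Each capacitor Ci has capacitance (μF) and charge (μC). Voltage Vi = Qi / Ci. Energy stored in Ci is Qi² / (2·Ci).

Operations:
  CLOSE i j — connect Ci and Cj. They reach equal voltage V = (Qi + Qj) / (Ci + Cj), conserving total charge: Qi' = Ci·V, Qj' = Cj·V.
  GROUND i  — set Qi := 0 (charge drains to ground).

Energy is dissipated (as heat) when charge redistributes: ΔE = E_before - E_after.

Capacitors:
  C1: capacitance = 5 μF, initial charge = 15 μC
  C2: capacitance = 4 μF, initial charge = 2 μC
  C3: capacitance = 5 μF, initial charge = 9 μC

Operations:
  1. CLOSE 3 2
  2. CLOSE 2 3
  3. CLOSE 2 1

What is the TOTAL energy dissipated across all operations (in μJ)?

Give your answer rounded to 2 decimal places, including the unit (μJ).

Initial: C1(5μF, Q=15μC, V=3.00V), C2(4μF, Q=2μC, V=0.50V), C3(5μF, Q=9μC, V=1.80V)
Op 1: CLOSE 3-2: Q_total=11.00, C_total=9.00, V=1.22; Q3=6.11, Q2=4.89; dissipated=1.878
Op 2: CLOSE 2-3: Q_total=11.00, C_total=9.00, V=1.22; Q2=4.89, Q3=6.11; dissipated=0.000
Op 3: CLOSE 2-1: Q_total=19.89, C_total=9.00, V=2.21; Q2=8.84, Q1=11.05; dissipated=3.512
Total dissipated: 5.389 μJ

Answer: 5.39 μJ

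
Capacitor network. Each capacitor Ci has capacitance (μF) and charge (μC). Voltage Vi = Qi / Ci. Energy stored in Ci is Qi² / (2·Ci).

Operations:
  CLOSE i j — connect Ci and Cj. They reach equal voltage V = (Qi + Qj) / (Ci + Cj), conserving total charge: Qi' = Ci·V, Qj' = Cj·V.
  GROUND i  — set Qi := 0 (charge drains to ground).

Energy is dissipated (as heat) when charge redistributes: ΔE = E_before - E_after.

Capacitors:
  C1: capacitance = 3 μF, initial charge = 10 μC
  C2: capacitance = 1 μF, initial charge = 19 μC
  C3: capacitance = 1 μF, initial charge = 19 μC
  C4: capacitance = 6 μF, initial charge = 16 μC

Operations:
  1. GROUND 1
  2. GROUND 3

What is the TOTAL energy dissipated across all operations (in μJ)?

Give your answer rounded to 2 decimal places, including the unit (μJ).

Initial: C1(3μF, Q=10μC, V=3.33V), C2(1μF, Q=19μC, V=19.00V), C3(1μF, Q=19μC, V=19.00V), C4(6μF, Q=16μC, V=2.67V)
Op 1: GROUND 1: Q1=0; energy lost=16.667
Op 2: GROUND 3: Q3=0; energy lost=180.500
Total dissipated: 197.167 μJ

Answer: 197.17 μJ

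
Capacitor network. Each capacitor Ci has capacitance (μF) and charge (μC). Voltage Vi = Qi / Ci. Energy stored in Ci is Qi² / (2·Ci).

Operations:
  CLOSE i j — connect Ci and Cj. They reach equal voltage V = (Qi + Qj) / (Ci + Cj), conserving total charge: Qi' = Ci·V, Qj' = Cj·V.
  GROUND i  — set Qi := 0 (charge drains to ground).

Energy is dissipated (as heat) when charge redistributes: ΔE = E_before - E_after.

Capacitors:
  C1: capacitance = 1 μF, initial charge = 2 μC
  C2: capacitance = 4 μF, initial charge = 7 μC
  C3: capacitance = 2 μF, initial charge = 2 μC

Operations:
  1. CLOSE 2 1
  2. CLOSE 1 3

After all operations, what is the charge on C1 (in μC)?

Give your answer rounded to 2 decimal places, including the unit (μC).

Initial: C1(1μF, Q=2μC, V=2.00V), C2(4μF, Q=7μC, V=1.75V), C3(2μF, Q=2μC, V=1.00V)
Op 1: CLOSE 2-1: Q_total=9.00, C_total=5.00, V=1.80; Q2=7.20, Q1=1.80; dissipated=0.025
Op 2: CLOSE 1-3: Q_total=3.80, C_total=3.00, V=1.27; Q1=1.27, Q3=2.53; dissipated=0.213
Final charges: Q1=1.27, Q2=7.20, Q3=2.53

Answer: 1.27 μC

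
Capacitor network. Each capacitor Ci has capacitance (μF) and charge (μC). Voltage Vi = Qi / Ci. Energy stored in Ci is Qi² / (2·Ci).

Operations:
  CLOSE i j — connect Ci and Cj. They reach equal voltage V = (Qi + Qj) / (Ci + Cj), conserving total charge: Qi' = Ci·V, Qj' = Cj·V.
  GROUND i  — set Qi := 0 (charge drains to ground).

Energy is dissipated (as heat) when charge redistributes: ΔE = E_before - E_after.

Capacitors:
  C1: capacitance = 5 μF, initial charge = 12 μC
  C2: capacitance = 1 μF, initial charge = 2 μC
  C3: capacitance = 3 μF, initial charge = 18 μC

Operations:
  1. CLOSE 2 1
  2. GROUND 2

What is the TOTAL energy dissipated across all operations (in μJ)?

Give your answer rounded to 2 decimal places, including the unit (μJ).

Initial: C1(5μF, Q=12μC, V=2.40V), C2(1μF, Q=2μC, V=2.00V), C3(3μF, Q=18μC, V=6.00V)
Op 1: CLOSE 2-1: Q_total=14.00, C_total=6.00, V=2.33; Q2=2.33, Q1=11.67; dissipated=0.067
Op 2: GROUND 2: Q2=0; energy lost=2.722
Total dissipated: 2.789 μJ

Answer: 2.79 μJ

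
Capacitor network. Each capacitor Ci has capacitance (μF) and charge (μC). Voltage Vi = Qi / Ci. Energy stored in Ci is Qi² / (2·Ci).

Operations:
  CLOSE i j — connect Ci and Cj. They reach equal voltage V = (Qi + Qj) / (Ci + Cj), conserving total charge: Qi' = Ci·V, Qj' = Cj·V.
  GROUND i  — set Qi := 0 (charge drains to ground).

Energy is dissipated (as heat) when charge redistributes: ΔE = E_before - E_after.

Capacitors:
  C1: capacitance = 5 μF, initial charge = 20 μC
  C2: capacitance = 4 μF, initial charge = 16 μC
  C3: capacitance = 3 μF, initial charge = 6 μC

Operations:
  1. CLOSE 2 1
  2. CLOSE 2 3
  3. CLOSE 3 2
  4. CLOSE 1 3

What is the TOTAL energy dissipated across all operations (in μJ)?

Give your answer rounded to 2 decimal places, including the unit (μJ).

Answer: 4.12 μJ

Derivation:
Initial: C1(5μF, Q=20μC, V=4.00V), C2(4μF, Q=16μC, V=4.00V), C3(3μF, Q=6μC, V=2.00V)
Op 1: CLOSE 2-1: Q_total=36.00, C_total=9.00, V=4.00; Q2=16.00, Q1=20.00; dissipated=0.000
Op 2: CLOSE 2-3: Q_total=22.00, C_total=7.00, V=3.14; Q2=12.57, Q3=9.43; dissipated=3.429
Op 3: CLOSE 3-2: Q_total=22.00, C_total=7.00, V=3.14; Q3=9.43, Q2=12.57; dissipated=0.000
Op 4: CLOSE 1-3: Q_total=29.43, C_total=8.00, V=3.68; Q1=18.39, Q3=11.04; dissipated=0.689
Total dissipated: 4.117 μJ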